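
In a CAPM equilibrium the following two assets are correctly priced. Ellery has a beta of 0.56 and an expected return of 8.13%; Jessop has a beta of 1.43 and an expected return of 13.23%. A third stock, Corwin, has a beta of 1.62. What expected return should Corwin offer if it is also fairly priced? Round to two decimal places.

MRP (SML slope) = (13.23% − 8.13%) / (1.43 − 0.56) = 5.10% / 0.87 = 5.8621%
R_f (intercept) = 8.13% − 0.56 × 5.8621% = 4.8472%
E(R_Corwin) = R_f + β × MRP = 4.8472% + 1.62 × 5.8621% = 14.34%

14.34%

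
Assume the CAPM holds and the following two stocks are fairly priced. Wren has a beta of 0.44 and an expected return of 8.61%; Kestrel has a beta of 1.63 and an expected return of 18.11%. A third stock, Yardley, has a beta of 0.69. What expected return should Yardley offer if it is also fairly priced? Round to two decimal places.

10.61%

MRP (SML slope) = (18.11% − 8.61%) / (1.63 − 0.44) = 9.50% / 1.19 = 7.9832%
R_f (intercept) = 8.61% − 0.44 × 7.9832% = 5.0974%
E(R_Yardley) = R_f + β × MRP = 5.0974% + 0.69 × 7.9832% = 10.61%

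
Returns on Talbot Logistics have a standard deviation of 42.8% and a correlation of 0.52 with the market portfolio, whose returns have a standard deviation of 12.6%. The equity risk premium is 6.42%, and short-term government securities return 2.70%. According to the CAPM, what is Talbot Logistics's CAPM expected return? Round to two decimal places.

14.04%

β = ρ × σ_i / σ_m = 0.52 × 42.8% / 12.6% = 1.7663
E(R) = 2.70% + 1.7663 × 6.42% = 14.04%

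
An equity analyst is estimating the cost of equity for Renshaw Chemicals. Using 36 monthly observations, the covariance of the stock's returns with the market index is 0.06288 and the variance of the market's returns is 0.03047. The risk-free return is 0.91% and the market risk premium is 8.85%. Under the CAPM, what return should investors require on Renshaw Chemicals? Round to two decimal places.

β = Cov(R_i, R_m) / Var(R_m) = 0.06288 / 0.03047 = 2.0637
E(R) = R_f + β × MRP = 0.91% + 2.0637 × 8.85% = 19.17%

19.17%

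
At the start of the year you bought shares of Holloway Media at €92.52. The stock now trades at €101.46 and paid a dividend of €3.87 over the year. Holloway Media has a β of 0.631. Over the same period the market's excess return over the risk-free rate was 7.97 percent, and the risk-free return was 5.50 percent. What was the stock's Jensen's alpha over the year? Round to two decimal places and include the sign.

+3.32%

Realised HPR = (P1 + D1 − P0) / P0 = (101.46 + 3.87 − 92.52) / 92.52 = 12.81 / 92.52 = 13.8457%
CAPM required = R_f + β·MRP = 5.50% + 0.631 × 7.97% = 10.52907%
α = realised − required = 13.8457% − 10.52907% = +3.32%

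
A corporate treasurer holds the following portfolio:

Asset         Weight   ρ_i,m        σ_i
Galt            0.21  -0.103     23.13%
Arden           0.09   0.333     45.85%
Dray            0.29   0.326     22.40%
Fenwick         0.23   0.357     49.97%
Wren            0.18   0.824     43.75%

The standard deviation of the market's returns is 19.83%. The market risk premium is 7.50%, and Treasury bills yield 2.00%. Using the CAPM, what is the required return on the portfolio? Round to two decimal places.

7.14%

β_Galt = -0.103 × 23.13% / 19.83% = -0.1201
β_Arden = 0.333 × 45.85% / 19.83% = 0.7699
β_Dray = 0.326 × 22.40% / 19.83% = 0.3683
β_Fenwick = 0.357 × 49.97% / 19.83% = 0.8996
β_Wren = 0.824 × 43.75% / 19.83% = 1.8180
β_P = Σ w_i β_i = 0.21×-0.1201 + 0.09×0.7699 + 0.29×0.3683 + 0.23×0.8996 + 0.18×1.8180 = 0.6850
E(R_P) = R_f + β_P × MRP = 2.00% + 0.6850 × 7.50% = 7.14%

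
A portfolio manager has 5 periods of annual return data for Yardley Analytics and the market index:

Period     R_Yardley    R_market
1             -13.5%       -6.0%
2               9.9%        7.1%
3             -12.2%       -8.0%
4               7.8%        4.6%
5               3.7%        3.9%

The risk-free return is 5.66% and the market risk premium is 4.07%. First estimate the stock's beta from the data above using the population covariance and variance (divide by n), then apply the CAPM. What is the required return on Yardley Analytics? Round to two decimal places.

Mean R_i = (-13.5 + 9.9 − 12.2 + 7.8 + 3.7) / 5 = -0.8600%
Mean R_m = (-6.0 + 7.1 − 8.0 + 4.6 + 3.9) / 5 = 0.3200%
Σ(R_i − R̄_i)(R_m − R̄_m) = 300.5760  ⇒  Cov = 300.5760 / 5 = 60.1152
Σ(R_m − R̄_m)² = 186.2680  ⇒  Var(R_m) = 186.2680 / 5 = 37.2536
β = Cov / Var(R_m) = 60.1152 / 37.2536 = 1.6137
E(R) = R_f + β × MRP = 5.66% + 1.6137 × 4.07% = 12.23%

12.23%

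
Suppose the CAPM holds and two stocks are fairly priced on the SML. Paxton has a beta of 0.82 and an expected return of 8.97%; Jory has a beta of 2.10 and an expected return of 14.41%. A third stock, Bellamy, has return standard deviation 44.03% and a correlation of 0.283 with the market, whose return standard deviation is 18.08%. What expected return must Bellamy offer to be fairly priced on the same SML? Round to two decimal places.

MRP = (14.41% − 8.97%) / (2.10 − 0.82) = 4.2500%
R_f = 8.97% − 0.82 × 4.2500% = 5.4850%
β_Bellamy = ρ·σ_i/σ_m = 0.283 × 44.03 / 18.08 = 0.6892
E(R_Bellamy) = R_f + β × MRP = 5.4850% + 0.6892 × 4.2500% = 8.41%

8.41%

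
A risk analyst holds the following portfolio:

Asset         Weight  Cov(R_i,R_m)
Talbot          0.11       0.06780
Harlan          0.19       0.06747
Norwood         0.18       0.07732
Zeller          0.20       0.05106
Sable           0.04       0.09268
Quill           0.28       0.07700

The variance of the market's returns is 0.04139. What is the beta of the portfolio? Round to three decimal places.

β_Talbot = 0.06780 / 0.04139 = 1.6381
β_Harlan = 0.06747 / 0.04139 = 1.6301
β_Norwood = 0.07732 / 0.04139 = 1.8681
β_Zeller = 0.05106 / 0.04139 = 1.2336
β_Sable = 0.09268 / 0.04139 = 2.2392
β_Quill = 0.07700 / 0.04139 = 1.8604
β_P = Σ w_i β_i = 0.11×1.6381 + 0.19×1.6301 + 0.18×1.8681 + 0.20×1.2336 + 0.04×2.2392 + 0.28×1.8604 = 1.6834

1.683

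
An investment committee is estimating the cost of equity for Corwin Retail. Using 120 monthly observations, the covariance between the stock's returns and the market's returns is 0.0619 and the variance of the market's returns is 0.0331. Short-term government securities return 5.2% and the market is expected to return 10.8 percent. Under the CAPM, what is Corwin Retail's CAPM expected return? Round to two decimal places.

β = Cov(R_i, R_m) / Var(R_m) = 0.0619 / 0.0331 = 1.8701
MRP = 10.8% − 5.2% = 5.60%
E(R) = R_f + β × MRP = 5.2% + 1.8701 × 5.6% = 15.67%

15.67%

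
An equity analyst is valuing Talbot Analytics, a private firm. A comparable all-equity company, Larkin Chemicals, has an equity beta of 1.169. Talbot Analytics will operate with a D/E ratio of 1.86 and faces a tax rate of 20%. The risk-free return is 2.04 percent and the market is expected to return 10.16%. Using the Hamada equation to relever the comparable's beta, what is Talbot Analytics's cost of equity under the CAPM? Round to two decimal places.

β_L = β_U × [1 + (1 − t)(D/E)] = 1.169 × [1 + (1 − 0.20) × 1.86]
    = 1.169 × [1 + 0.80 × 1.86] = 1.169 × 2.4880 = 2.9085
MRP = 10.16% − 2.04% = 8.12%
E(R) = R_f + β_L × MRP = 2.04% + 2.9085 × 8.12% = 25.66%

25.66%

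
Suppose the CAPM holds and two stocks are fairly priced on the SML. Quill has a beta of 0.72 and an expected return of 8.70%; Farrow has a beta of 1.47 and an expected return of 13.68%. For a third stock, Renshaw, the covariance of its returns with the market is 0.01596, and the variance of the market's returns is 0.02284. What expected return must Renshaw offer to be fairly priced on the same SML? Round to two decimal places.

MRP = (13.68% − 8.70%) / (1.47 − 0.72) = 6.6400%
R_f = 8.70% − 0.72 × 6.6400% = 3.9192%
β_Renshaw = Cov / Var(R_m) = 0.01596 / 0.02284 = 0.6988
E(R_Renshaw) = R_f + β × MRP = 3.9192% + 0.6988 × 6.6400% = 8.56%

8.56%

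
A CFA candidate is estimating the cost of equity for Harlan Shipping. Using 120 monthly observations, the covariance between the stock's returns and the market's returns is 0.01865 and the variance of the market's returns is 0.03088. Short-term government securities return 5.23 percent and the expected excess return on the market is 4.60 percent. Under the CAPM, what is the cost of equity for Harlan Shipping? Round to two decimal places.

β = Cov(R_i, R_m) / Var(R_m) = 0.01865 / 0.03088 = 0.6040
E(R) = R_f + β × MRP = 5.23% + 0.6040 × 4.60% = 8.01%

8.01%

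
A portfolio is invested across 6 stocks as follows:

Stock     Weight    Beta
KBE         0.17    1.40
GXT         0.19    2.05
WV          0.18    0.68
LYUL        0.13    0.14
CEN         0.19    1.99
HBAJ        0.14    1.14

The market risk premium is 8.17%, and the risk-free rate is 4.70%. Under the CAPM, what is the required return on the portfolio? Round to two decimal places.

15.37%

β_P = Σ w_i β_i = 0.17×1.40 + 0.19×2.05 + 0.18×0.68 + 0.13×0.14 + 0.19×1.99 + 0.14×1.14 = 1.3058
E(R_P) = R_f + β_P × MRP = 4.70% + 1.3058 × 8.17% = 15.37%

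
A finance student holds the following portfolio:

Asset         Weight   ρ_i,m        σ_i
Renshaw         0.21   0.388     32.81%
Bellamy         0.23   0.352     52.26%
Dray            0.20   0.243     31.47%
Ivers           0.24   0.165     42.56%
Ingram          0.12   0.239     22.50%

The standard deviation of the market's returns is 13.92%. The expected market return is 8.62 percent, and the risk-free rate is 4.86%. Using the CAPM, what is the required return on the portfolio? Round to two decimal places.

β_Renshaw = 0.388 × 32.81% / 13.92% = 0.9145
β_Bellamy = 0.352 × 52.26% / 13.92% = 1.3215
β_Dray = 0.243 × 31.47% / 13.92% = 0.5494
β_Ivers = 0.165 × 42.56% / 13.92% = 0.5045
β_Ingram = 0.239 × 22.50% / 13.92% = 0.3863
β_P = Σ w_i β_i = 0.21×0.9145 + 0.23×1.3215 + 0.20×0.5494 + 0.24×0.5045 + 0.12×0.3863 = 0.7733
MRP = 8.62% − 4.86% = 3.76%
E(R_P) = R_f + β_P × MRP = 4.86% + 0.7733 × 3.76% = 7.77%

7.77%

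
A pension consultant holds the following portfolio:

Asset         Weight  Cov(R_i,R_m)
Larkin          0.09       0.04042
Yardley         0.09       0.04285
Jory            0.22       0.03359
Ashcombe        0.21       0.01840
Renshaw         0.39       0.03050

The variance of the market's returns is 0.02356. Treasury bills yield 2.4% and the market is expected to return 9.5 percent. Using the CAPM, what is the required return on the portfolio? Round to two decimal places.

β_Larkin = 0.04042 / 0.02356 = 1.7156
β_Yardley = 0.04285 / 0.02356 = 1.8188
β_Jory = 0.03359 / 0.02356 = 1.4257
β_Ashcombe = 0.01840 / 0.02356 = 0.7810
β_Renshaw = 0.03050 / 0.02356 = 1.2946
β_P = Σ w_i β_i = 0.09×1.7156 + 0.09×1.8188 + 0.22×1.4257 + 0.21×0.7810 + 0.39×1.2946 = 1.3007
MRP = 9.5% − 2.4% = 7.10%
E(R_P) = R_f + β_P × MRP = 2.4% + 1.3007 × 7.1% = 11.63%

11.63%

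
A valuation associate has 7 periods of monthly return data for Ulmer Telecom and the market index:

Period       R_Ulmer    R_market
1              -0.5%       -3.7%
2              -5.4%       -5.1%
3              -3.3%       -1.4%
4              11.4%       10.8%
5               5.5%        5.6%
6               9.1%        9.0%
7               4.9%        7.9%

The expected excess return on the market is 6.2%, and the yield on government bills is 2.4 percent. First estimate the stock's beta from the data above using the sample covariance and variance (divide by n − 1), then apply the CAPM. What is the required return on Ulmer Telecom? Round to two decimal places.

8.12%

Mean R_i = (-0.5 − 5.4 − 3.3 + 11.4 + 5.5 + 9.1 + 4.9) / 7 = 3.1000%
Mean R_m = (-3.7 − 5.1 − 1.4 + 10.8 + 5.6 + 9.0 + 7.9) / 7 = 3.3000%
Σ(R_i − R̄_i)(R_m − R̄_m) = 236.9300  ⇒  Cov = 236.9300 / 6 = 39.4883
Σ(R_m − R̄_m)² = 256.8400  ⇒  Var(R_m) = 256.8400 / 6 = 42.8067
β = Cov / Var(R_m) = 39.4883 / 42.8067 = 0.9225
E(R) = R_f + β × MRP = 2.4% + 0.9225 × 6.2% = 8.12%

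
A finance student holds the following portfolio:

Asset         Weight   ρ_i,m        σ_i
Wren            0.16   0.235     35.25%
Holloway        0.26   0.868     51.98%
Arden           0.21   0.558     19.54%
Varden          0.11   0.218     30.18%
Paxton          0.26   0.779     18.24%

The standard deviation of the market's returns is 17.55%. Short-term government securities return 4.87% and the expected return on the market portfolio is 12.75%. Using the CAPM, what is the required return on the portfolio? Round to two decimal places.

β_Wren = 0.235 × 35.25% / 17.55% = 0.4720
β_Holloway = 0.868 × 51.98% / 17.55% = 2.5709
β_Arden = 0.558 × 19.54% / 17.55% = 0.6213
β_Varden = 0.218 × 30.18% / 17.55% = 0.3749
β_Paxton = 0.779 × 18.24% / 17.55% = 0.8096
β_P = Σ w_i β_i = 0.16×0.4720 + 0.26×2.5709 + 0.21×0.6213 + 0.11×0.3749 + 0.26×0.8096 = 1.1262
MRP = 12.75% − 4.87% = 7.88%
E(R_P) = R_f + β_P × MRP = 4.87% + 1.1262 × 7.88% = 13.74%

13.74%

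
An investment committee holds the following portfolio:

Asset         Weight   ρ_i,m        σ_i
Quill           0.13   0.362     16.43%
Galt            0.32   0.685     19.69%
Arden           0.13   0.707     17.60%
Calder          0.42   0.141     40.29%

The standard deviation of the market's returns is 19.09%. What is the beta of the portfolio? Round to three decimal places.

β_Quill = 0.362 × 16.43% / 19.09% = 0.3116
β_Galt = 0.685 × 19.69% / 19.09% = 0.7065
β_Arden = 0.707 × 17.60% / 19.09% = 0.6518
β_Calder = 0.141 × 40.29% / 19.09% = 0.2976
β_P = Σ w_i β_i = 0.13×0.3116 + 0.32×0.7065 + 0.13×0.6518 + 0.42×0.2976 = 0.4763

0.476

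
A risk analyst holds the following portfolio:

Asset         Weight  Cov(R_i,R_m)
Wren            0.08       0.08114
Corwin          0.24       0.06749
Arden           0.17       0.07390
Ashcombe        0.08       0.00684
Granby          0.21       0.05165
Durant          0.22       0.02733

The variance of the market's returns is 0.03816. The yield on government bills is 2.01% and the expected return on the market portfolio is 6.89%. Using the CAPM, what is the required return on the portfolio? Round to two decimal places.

8.74%

β_Wren = 0.08114 / 0.03816 = 2.1263
β_Corwin = 0.06749 / 0.03816 = 1.7686
β_Arden = 0.07390 / 0.03816 = 1.9366
β_Ashcombe = 0.00684 / 0.03816 = 0.1792
β_Granby = 0.05165 / 0.03816 = 1.3535
β_Durant = 0.02733 / 0.03816 = 0.7162
β_P = Σ w_i β_i = 0.08×2.1263 + 0.24×1.7686 + 0.17×1.9366 + 0.08×0.1792 + 0.21×1.3535 + 0.22×0.7162 = 1.3799
MRP = 6.89% − 2.01% = 4.88%
E(R_P) = R_f + β_P × MRP = 2.01% + 1.3799 × 4.88% = 8.74%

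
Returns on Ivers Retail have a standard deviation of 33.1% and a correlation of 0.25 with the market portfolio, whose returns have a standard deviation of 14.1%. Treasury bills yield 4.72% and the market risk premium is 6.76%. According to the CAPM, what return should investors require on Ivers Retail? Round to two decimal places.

8.69%

β = ρ × σ_i / σ_m = 0.25 × 33.1% / 14.1% = 0.5869
E(R) = 4.72% + 0.5869 × 6.76% = 8.69%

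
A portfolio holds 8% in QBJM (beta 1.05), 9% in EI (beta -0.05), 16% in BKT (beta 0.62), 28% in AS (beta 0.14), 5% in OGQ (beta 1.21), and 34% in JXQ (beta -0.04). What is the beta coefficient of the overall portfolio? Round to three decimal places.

0.265

β_P = Σ w_i β_i = 0.08×1.05 + 0.09×-0.05 + 0.16×0.62 + 0.28×0.14 + 0.05×1.21 + 0.34×-0.04 = 0.2648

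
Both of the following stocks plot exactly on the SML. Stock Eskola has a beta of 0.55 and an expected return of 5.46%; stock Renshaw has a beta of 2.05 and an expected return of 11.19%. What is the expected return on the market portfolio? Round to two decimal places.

Both satisfy E(R) = R_f + β·MRP, so the slope of the SML is
MRP = (11.19% − 5.46%) / (2.05 − 0.55) = 5.73% / 1.50 = 3.8200%
R_f = E(R_Eskola) − β_Eskola·MRP = 5.46% − 0.55 × 3.8200% = 3.3590%
E(R_m) = R_f + MRP = 3.3590% + 3.8200% = 7.18%

7.18%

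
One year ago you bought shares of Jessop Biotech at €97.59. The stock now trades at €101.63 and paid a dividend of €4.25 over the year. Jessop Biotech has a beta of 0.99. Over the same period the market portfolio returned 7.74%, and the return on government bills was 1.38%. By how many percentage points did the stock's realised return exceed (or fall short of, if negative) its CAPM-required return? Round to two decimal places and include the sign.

Realised HPR = (P1 + D1 − P0) / P0 = (101.63 + 4.25 − 97.59) / 97.59 = 8.29 / 97.59 = 8.4947%
MRP = 7.74% − 1.38% = 6.36%
CAPM required = R_f + β·MRP = 1.38% + 0.99 × 6.36% = 7.6764%
α = realised − required = 8.4947% − 7.6764% = +0.82%

+0.82%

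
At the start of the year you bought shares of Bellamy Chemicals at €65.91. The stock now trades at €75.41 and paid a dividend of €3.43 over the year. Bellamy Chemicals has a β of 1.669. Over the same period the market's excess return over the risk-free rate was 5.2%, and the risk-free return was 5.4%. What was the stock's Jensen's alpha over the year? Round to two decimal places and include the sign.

Realised HPR = (P1 + D1 − P0) / P0 = (75.41 + 3.43 − 65.91) / 65.91 = 12.93 / 65.91 = 19.6177%
CAPM required = R_f + β·MRP = 5.4% + 1.669 × 5.2% = 14.0788%
α = realised − required = 19.6177% − 14.0788% = +5.54%

+5.54%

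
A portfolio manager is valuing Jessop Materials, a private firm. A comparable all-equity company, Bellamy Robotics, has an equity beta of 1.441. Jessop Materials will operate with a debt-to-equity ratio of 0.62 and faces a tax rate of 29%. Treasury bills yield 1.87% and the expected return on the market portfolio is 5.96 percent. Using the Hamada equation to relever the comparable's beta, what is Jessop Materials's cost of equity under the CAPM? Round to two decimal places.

β_L = β_U × [1 + (1 − t)(D/E)] = 1.441 × [1 + (1 − 0.29) × 0.62]
    = 1.441 × [1 + 0.71 × 0.62] = 1.441 × 1.4402 = 2.0753
MRP = 5.96% − 1.87% = 4.09%
E(R) = R_f + β_L × MRP = 1.87% + 2.0753 × 4.09% = 10.36%

10.36%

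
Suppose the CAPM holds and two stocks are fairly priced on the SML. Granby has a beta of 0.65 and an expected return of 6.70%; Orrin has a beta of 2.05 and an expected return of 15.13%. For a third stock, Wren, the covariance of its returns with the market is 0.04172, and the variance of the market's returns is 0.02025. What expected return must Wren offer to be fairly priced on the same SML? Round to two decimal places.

MRP = (15.13% − 6.70%) / (2.05 − 0.65) = 6.0214%
R_f = 6.70% − 0.65 × 6.0214% = 2.7861%
β_Wren = Cov / Var(R_m) = 0.04172 / 0.02025 = 2.0602
E(R_Wren) = R_f + β × MRP = 2.7861% + 2.0602 × 6.0214% = 15.19%

15.19%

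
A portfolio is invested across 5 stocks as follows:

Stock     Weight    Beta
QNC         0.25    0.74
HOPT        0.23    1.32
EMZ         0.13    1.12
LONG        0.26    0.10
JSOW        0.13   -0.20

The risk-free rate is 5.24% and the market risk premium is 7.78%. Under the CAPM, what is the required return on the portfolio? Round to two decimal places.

10.17%

β_P = Σ w_i β_i = 0.25×0.74 + 0.23×1.32 + 0.13×1.12 + 0.26×0.10 + 0.13×-0.20 = 0.6342
E(R_P) = R_f + β_P × MRP = 5.24% + 0.6342 × 7.78% = 10.17%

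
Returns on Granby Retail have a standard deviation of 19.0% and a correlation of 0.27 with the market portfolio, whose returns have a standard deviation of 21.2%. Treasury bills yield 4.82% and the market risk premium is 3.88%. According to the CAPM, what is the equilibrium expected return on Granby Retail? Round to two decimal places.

5.76%

β = ρ × σ_i / σ_m = 0.27 × 19.0% / 21.2% = 0.2420
E(R) = 4.82% + 0.2420 × 3.88% = 5.76%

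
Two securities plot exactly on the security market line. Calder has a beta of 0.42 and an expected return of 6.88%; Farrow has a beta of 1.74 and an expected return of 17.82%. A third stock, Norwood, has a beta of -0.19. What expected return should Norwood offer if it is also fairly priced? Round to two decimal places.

MRP (SML slope) = (17.82% − 6.88%) / (1.74 − 0.42) = 10.94% / 1.32 = 8.2879%
R_f (intercept) = 6.88% − 0.42 × 8.2879% = 3.3991%
E(R_Norwood) = R_f + β × MRP = 3.3991% + -0.19 × 8.2879% = 1.82%

1.82%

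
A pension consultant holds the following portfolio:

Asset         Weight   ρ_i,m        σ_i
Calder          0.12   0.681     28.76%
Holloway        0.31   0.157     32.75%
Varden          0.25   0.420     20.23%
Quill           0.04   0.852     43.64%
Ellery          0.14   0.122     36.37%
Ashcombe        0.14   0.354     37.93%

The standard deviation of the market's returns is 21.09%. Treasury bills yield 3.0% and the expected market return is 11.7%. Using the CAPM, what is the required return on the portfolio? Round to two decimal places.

7.15%

β_Calder = 0.681 × 28.76% / 21.09% = 0.9287
β_Holloway = 0.157 × 32.75% / 21.09% = 0.2438
β_Varden = 0.420 × 20.23% / 21.09% = 0.4029
β_Quill = 0.852 × 43.64% / 21.09% = 1.7630
β_Ellery = 0.122 × 36.37% / 21.09% = 0.2104
β_Ashcombe = 0.354 × 37.93% / 21.09% = 0.6367
β_P = Σ w_i β_i = 0.12×0.9287 + 0.31×0.2438 + 0.25×0.4029 + 0.04×1.7630 + 0.14×0.2104 + 0.14×0.6367 = 0.4769
MRP = 11.7% − 3.0% = 8.70%
E(R_P) = R_f + β_P × MRP = 3.0% + 0.4769 × 8.7% = 7.15%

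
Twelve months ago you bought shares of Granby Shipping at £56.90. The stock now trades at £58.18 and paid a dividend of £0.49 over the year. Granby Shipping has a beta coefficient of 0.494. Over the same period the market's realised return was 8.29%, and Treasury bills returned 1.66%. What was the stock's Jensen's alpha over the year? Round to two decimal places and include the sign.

-1.82%

Realised HPR = (P1 + D1 − P0) / P0 = (58.18 + 0.49 − 56.90) / 56.90 = 1.77 / 56.90 = 3.1107%
MRP = 8.29% − 1.66% = 6.63%
CAPM required = R_f + β·MRP = 1.66% + 0.494 × 6.63% = 4.93522%
α = realised − required = 3.1107% − 4.93522% = -1.82%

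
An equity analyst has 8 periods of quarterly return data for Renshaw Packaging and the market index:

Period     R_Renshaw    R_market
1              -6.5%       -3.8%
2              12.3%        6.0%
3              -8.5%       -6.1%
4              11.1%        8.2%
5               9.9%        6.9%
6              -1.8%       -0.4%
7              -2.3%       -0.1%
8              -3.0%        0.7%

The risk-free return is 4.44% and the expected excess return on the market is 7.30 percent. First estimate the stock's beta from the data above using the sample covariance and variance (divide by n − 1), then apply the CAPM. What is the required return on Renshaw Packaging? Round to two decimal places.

Mean R_i = (-6.5 + 12.3 − 8.5 + 11.1 + 9.9 − 1.8 − 2.3 − 3.0) / 8 = 1.4000%
Mean R_m = (-3.8 + 6.0 − 6.1 + 8.2 + 6.9 − 0.4 − 0.1 + 0.7) / 8 = 1.4250%
Σ(R_i − R̄_i)(R_m − R̄_m) = 292.5700  ⇒  Cov = 292.5700 / 7 = 41.7957
Σ(R_m − R̄_m)² = 186.9150  ⇒  Var(R_m) = 186.9150 / 7 = 26.7021
β = Cov / Var(R_m) = 41.7957 / 26.7021 = 1.5653
E(R) = R_f + β × MRP = 4.44% + 1.5653 × 7.30% = 15.87%

15.87%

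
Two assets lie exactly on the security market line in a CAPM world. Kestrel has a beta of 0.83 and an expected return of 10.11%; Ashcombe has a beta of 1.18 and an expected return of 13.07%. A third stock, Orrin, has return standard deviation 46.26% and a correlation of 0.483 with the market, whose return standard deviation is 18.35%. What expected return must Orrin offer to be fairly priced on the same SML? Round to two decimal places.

MRP = (13.07% − 10.11%) / (1.18 − 0.83) = 8.4571%
R_f = 10.11% − 0.83 × 8.4571% = 3.0906%
β_Orrin = ρ·σ_i/σ_m = 0.483 × 46.26 / 18.35 = 1.2176
E(R_Orrin) = R_f + β × MRP = 3.0906% + 1.2176 × 8.4571% = 13.39%

13.39%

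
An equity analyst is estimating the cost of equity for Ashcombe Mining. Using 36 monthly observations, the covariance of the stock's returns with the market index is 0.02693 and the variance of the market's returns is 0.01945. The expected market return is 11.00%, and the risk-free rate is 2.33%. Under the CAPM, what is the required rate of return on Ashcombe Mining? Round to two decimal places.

β = Cov(R_i, R_m) / Var(R_m) = 0.02693 / 0.01945 = 1.3846
MRP = 11.00% − 2.33% = 8.67%
E(R) = R_f + β × MRP = 2.33% + 1.3846 × 8.67% = 14.33%

14.33%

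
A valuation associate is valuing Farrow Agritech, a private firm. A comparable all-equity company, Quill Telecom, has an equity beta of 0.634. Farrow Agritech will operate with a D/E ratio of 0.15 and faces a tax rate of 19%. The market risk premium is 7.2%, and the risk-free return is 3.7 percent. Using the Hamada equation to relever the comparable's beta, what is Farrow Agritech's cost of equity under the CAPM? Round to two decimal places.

8.82%

β_L = β_U × [1 + (1 − t)(D/E)] = 0.634 × [1 + (1 − 0.19) × 0.15]
    = 0.634 × [1 + 0.81 × 0.15] = 0.634 × 1.1215 = 0.7110
E(R) = R_f + β_L × MRP = 3.7% + 0.7110 × 7.2% = 8.82%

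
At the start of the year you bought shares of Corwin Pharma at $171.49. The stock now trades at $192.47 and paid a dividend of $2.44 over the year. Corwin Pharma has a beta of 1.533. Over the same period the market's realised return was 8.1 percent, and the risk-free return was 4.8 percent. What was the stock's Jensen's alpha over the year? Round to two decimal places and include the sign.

+3.80%

Realised HPR = (P1 + D1 − P0) / P0 = (192.47 + 2.44 − 171.49) / 171.49 = 23.42 / 171.49 = 13.6568%
MRP = 8.1% − 4.8% = 3.30%
CAPM required = R_f + β·MRP = 4.8% + 1.533 × 3.3% = 9.8589%
α = realised − required = 13.6568% − 9.8589% = +3.80%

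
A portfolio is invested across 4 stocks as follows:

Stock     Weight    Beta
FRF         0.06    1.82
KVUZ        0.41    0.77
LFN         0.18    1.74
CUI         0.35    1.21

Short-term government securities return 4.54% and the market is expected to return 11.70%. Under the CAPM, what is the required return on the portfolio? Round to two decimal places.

12.86%

β_P = Σ w_i β_i = 0.06×1.82 + 0.41×0.77 + 0.18×1.74 + 0.35×1.21 = 1.1616
MRP = 11.70% − 4.54% = 7.16%
E(R_P) = R_f + β_P × MRP = 4.54% + 1.1616 × 7.16% = 12.86%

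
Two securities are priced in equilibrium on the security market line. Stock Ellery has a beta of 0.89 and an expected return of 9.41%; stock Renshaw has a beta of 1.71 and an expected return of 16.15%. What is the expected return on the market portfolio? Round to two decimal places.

Both satisfy E(R) = R_f + β·MRP, so the slope of the SML is
MRP = (16.15% − 9.41%) / (1.71 − 0.89) = 6.74% / 0.82 = 8.2195%
R_f = E(R_Ellery) − β_Ellery·MRP = 9.41% − 0.89 × 8.2195% = 2.0946%
E(R_m) = R_f + MRP = 2.0946% + 8.2195% = 10.31%

10.31%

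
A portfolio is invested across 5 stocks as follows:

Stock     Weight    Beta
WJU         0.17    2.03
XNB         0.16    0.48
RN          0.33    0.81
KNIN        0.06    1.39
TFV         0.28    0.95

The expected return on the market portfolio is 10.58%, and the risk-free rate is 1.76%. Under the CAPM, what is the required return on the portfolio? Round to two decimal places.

10.92%

β_P = Σ w_i β_i = 0.17×2.03 + 0.16×0.48 + 0.33×0.81 + 0.06×1.39 + 0.28×0.95 = 1.0386
MRP = 10.58% − 1.76% = 8.82%
E(R_P) = R_f + β_P × MRP = 1.76% + 1.0386 × 8.82% = 10.92%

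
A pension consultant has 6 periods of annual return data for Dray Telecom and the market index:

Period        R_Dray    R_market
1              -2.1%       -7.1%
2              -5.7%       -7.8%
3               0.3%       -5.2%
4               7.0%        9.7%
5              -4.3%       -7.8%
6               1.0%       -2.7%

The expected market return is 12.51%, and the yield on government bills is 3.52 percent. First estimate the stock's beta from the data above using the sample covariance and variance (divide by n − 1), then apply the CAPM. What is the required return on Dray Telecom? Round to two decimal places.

Mean R_i = (-2.1 − 5.7 + 0.3 + 7.0 − 4.3 + 1.0) / 6 = -0.6333%
Mean R_m = (-7.1 − 7.8 − 5.2 + 9.7 − 7.8 − 2.7) / 6 = -3.4833%
Σ(R_i − R̄_i)(R_m − R̄_m) = 143.3133  ⇒  Cov = 143.3133 / 5 = 28.6627
Σ(R_m − R̄_m)² = 227.7083  ⇒  Var(R_m) = 227.7083 / 5 = 45.5417
β = Cov / Var(R_m) = 28.6627 / 45.5417 = 0.6294
MRP = 12.51% − 3.52% = 8.99%
E(R) = R_f + β × MRP = 3.52% + 0.6294 × 8.99% = 9.18%

9.18%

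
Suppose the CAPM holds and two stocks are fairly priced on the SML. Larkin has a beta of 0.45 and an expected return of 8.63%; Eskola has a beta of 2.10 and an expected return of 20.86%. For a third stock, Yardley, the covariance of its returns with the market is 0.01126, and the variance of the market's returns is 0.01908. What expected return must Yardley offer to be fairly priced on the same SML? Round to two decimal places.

MRP = (20.86% − 8.63%) / (2.10 − 0.45) = 7.4121%
R_f = 8.63% − 0.45 × 7.4121% = 5.2946%
β_Yardley = Cov / Var(R_m) = 0.01126 / 0.01908 = 0.5901
E(R_Yardley) = R_f + β × MRP = 5.2946% + 0.5901 × 7.4121% = 9.67%

9.67%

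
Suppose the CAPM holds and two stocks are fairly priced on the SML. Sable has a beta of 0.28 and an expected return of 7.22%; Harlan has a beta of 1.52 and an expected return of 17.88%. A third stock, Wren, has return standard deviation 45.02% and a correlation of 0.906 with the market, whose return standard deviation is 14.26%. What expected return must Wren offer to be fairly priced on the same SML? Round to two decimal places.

29.40%

MRP = (17.88% − 7.22%) / (1.52 − 0.28) = 8.5968%
R_f = 7.22% − 0.28 × 8.5968% = 4.8129%
β_Wren = ρ·σ_i/σ_m = 0.906 × 45.02 / 14.26 = 2.8603
E(R_Wren) = R_f + β × MRP = 4.8129% + 2.8603 × 8.5968% = 29.40%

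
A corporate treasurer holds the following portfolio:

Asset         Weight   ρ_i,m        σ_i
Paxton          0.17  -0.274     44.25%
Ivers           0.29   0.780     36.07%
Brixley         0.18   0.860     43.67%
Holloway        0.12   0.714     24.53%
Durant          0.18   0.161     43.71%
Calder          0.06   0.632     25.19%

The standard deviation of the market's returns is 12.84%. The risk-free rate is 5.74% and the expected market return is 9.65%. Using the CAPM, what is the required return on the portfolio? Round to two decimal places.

10.97%

β_Paxton = -0.274 × 44.25% / 12.84% = -0.9443
β_Ivers = 0.780 × 36.07% / 12.84% = 2.1912
β_Brixley = 0.860 × 43.67% / 12.84% = 2.9249
β_Holloway = 0.714 × 24.53% / 12.84% = 1.3641
β_Durant = 0.161 × 43.71% / 12.84% = 0.5481
β_Calder = 0.632 × 25.19% / 12.84% = 1.2399
β_P = Σ w_i β_i = 0.17×-0.9443 + 0.29×2.1912 + 0.18×2.9249 + 0.12×1.3641 + 0.18×0.5481 + 0.06×1.2399 = 1.3381
MRP = 9.65% − 5.74% = 3.91%
E(R_P) = R_f + β_P × MRP = 5.74% + 1.3381 × 3.91% = 10.97%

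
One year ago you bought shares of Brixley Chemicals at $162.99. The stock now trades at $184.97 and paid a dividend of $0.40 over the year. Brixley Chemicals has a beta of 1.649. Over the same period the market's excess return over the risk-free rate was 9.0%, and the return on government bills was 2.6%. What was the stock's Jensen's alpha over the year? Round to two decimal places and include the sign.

Realised HPR = (P1 + D1 − P0) / P0 = (184.97 + 0.40 − 162.99) / 162.99 = 22.38 / 162.99 = 13.7309%
CAPM required = R_f + β·MRP = 2.6% + 1.649 × 9.0% = 17.4410%
α = realised − required = 13.7309% − 17.4410% = -3.71%

-3.71%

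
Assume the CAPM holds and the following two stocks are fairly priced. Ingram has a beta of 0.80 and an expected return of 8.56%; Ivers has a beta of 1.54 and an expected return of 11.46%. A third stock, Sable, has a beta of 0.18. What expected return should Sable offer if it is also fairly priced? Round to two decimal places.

6.13%

MRP (SML slope) = (11.46% − 8.56%) / (1.54 − 0.80) = 2.90% / 0.74 = 3.9189%
R_f (intercept) = 8.56% − 0.80 × 3.9189% = 5.4249%
E(R_Sable) = R_f + β × MRP = 5.4249% + 0.18 × 3.9189% = 6.13%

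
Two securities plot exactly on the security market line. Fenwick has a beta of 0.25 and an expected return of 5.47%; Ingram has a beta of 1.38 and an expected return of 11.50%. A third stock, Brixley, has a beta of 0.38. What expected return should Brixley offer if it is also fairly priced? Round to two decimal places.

6.16%

MRP (SML slope) = (11.50% − 5.47%) / (1.38 − 0.25) = 6.03% / 1.13 = 5.3363%
R_f (intercept) = 5.47% − 0.25 × 5.3363% = 4.1359%
E(R_Brixley) = R_f + β × MRP = 4.1359% + 0.38 × 5.3363% = 6.16%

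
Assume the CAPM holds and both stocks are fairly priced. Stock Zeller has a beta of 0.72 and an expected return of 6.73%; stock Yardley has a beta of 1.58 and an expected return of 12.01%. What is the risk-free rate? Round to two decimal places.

2.31%

Both satisfy E(R) = R_f + β·MRP, so the slope of the SML is
MRP = (12.01% − 6.73%) / (1.58 − 0.72) = 5.28% / 0.86 = 6.1395%
R_f = E(R_Zeller) − β_Zeller·MRP = 6.73% − 0.72 × 6.1395% = 2.3096%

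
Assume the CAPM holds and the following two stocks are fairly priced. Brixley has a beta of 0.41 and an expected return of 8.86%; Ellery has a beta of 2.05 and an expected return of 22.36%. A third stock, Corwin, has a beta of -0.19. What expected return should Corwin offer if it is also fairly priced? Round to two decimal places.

3.92%

MRP (SML slope) = (22.36% − 8.86%) / (2.05 − 0.41) = 13.50% / 1.64 = 8.2317%
R_f (intercept) = 8.86% − 0.41 × 8.2317% = 5.4850%
E(R_Corwin) = R_f + β × MRP = 5.4850% + -0.19 × 8.2317% = 3.92%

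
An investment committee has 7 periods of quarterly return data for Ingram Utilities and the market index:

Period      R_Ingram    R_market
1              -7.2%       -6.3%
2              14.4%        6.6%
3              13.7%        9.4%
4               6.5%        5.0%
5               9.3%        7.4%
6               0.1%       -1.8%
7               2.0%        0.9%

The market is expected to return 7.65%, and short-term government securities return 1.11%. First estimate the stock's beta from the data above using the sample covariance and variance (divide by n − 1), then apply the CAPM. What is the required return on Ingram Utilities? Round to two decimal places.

Mean R_i = (-7.2 + 14.4 + 13.7 + 6.5 + 9.3 + 0.1 + 2.0) / 7 = 5.5429%
Mean R_m = (-6.3 + 6.6 + 9.4 + 5.0 + 7.4 − 1.8 + 0.9) / 7 = 3.0286%
Σ(R_i − R̄_i)(R_m − R̄_m) = 254.6114  ⇒  Cov = 254.6114 / 6 = 42.4352
Σ(R_m − R̄_m)² = 191.2143  ⇒  Var(R_m) = 191.2143 / 6 = 31.8691
β = Cov / Var(R_m) = 42.4352 / 31.8691 = 1.3315
MRP = 7.65% − 1.11% = 6.54%
E(R) = R_f + β × MRP = 1.11% + 1.3315 × 6.54% = 9.82%

9.82%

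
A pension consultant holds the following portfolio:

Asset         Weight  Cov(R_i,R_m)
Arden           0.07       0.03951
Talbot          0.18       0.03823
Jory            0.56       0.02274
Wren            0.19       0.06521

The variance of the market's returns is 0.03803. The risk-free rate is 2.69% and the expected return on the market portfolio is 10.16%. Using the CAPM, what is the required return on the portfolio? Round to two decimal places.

β_Arden = 0.03951 / 0.03803 = 1.0389
β_Talbot = 0.03823 / 0.03803 = 1.0053
β_Jory = 0.02274 / 0.03803 = 0.5979
β_Wren = 0.06521 / 0.03803 = 1.7147
β_P = Σ w_i β_i = 0.07×1.0389 + 0.18×1.0053 + 0.56×0.5979 + 0.19×1.7147 = 0.9143
MRP = 10.16% − 2.69% = 7.47%
E(R_P) = R_f + β_P × MRP = 2.69% + 0.9143 × 7.47% = 9.52%

9.52%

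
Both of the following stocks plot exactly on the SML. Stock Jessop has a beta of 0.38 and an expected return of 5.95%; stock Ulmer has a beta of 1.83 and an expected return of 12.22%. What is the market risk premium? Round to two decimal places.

4.32%

Both satisfy E(R) = R_f + β·MRP, so the slope of the SML is
MRP = (12.22% − 5.95%) / (1.83 − 0.38) = 6.27% / 1.45 = 4.3241%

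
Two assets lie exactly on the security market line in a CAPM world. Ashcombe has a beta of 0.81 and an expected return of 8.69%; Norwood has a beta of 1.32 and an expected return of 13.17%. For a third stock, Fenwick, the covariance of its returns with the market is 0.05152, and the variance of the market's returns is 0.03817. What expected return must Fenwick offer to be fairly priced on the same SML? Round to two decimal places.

13.43%

MRP = (13.17% − 8.69%) / (1.32 − 0.81) = 8.7843%
R_f = 8.69% − 0.81 × 8.7843% = 1.5747%
β_Fenwick = Cov / Var(R_m) = 0.05152 / 0.03817 = 1.3498
E(R_Fenwick) = R_f + β × MRP = 1.5747% + 1.3498 × 8.7843% = 13.43%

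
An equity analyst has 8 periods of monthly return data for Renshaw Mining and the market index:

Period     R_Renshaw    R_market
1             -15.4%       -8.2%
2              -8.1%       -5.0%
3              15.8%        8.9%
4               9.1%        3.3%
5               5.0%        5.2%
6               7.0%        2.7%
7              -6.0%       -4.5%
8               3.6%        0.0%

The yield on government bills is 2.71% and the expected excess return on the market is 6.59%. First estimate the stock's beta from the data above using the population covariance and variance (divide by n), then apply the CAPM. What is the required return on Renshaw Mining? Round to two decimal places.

Mean R_i = (-15.4 − 8.1 + 15.8 + 9.1 + 5.0 + 7.0 − 6.0 + 3.6) / 8 = 1.3750%
Mean R_m = (-8.2 − 5.0 + 8.9 + 3.3 + 5.2 + 2.7 − 4.5 + 0.0) / 8 = 0.3000%
Σ(R_i − R̄_i)(R_m − R̄_m) = 406.0300  ⇒  Cov = 406.0300 / 8 = 50.7538
Σ(R_m − R̄_m)² = 236.2000  ⇒  Var(R_m) = 236.2000 / 8 = 29.5250
β = Cov / Var(R_m) = 50.7538 / 29.5250 = 1.7190
E(R) = R_f + β × MRP = 2.71% + 1.7190 × 6.59% = 14.04%

14.04%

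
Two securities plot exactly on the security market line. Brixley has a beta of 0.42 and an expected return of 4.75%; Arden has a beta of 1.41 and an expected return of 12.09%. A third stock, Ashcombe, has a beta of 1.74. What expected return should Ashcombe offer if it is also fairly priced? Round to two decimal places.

14.54%

MRP (SML slope) = (12.09% − 4.75%) / (1.41 − 0.42) = 7.34% / 0.99 = 7.4141%
R_f (intercept) = 4.75% − 0.42 × 7.4141% = 1.6361%
E(R_Ashcombe) = R_f + β × MRP = 1.6361% + 1.74 × 7.4141% = 14.54%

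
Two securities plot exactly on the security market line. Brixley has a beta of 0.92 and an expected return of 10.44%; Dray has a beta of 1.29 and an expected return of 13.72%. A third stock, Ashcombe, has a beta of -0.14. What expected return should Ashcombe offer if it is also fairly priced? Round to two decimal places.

MRP (SML slope) = (13.72% − 10.44%) / (1.29 − 0.92) = 3.28% / 0.37 = 8.8649%
R_f (intercept) = 10.44% − 0.92 × 8.8649% = 2.2843%
E(R_Ashcombe) = R_f + β × MRP = 2.2843% + -0.14 × 8.8649% = 1.04%

1.04%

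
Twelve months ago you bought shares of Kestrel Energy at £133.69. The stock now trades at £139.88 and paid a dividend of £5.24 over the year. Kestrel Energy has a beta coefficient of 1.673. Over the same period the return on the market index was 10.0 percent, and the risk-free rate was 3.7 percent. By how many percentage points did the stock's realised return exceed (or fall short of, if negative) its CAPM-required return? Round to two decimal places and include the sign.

Realised HPR = (P1 + D1 − P0) / P0 = (139.88 + 5.24 − 133.69) / 133.69 = 11.43 / 133.69 = 8.5496%
MRP = 10.0% − 3.7% = 6.30%
CAPM required = R_f + β·MRP = 3.7% + 1.673 × 6.3% = 14.2399%
α = realised − required = 8.5496% − 14.2399% = -5.69%

-5.69%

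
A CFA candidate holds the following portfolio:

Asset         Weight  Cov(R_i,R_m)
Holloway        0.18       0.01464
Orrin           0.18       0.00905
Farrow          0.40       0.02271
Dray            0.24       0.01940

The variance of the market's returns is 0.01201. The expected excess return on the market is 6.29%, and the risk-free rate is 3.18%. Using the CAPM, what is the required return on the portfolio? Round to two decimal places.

β_Holloway = 0.01464 / 0.01201 = 1.2190
β_Orrin = 0.00905 / 0.01201 = 0.7535
β_Farrow = 0.02271 / 0.01201 = 1.8909
β_Dray = 0.01940 / 0.01201 = 1.6153
β_P = Σ w_i β_i = 0.18×1.2190 + 0.18×0.7535 + 0.40×1.8909 + 0.24×1.6153 = 1.4991
E(R_P) = R_f + β_P × MRP = 3.18% + 1.4991 × 6.29% = 12.61%

12.61%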